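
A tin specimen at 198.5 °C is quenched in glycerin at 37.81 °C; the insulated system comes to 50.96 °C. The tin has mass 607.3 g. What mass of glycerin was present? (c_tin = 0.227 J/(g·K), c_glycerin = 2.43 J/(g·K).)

|Q_tin| = |Q_glycerin|:
607.3×0.227×(198.5 − 50.96) = m×2.43×(50.96 − 37.81)
31.95 m = 20339  ⇒  m ≈ 636.5 g

m ≈ 637 g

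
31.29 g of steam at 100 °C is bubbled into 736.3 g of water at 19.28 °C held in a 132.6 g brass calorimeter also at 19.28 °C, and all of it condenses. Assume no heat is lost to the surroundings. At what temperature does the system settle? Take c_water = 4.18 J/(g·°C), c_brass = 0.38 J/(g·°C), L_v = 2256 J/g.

T_f ≈ 44.2 °C

Conservation of energy gives ΣQ = 0:
latent heat released on condensation: 31.29·2256 = 70590
  condensed water 100 °C→T: 130.79(T − 100)
  original water: 3077.7(T − 19.28)
  brass cup: 132.6·0.38·(T − 19.28) = 50.39(T − 19.28)
3258.9 T = 70590 + 13079 + 60310 = 143980
T ≈ 44.18 °C, under the boiling point, so the assumption holds.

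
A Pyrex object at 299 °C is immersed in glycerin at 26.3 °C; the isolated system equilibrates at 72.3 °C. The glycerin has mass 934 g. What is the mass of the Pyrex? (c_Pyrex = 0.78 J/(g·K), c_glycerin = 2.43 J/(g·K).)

Net heat exchanged in the isolated system is zero:
m·0.78·(72.3 − 299) + 934·2.43·(72.3 − 26.3) = 0
-176.83 m = -104403
m = -104403/-176.83 ≈ 590.4 g

m ≈ 590 g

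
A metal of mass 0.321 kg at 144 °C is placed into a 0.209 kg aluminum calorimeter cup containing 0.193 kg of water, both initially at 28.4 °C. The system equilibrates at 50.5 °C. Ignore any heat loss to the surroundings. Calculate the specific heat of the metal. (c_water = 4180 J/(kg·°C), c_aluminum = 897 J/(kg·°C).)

c ≈ 732 J/(kg·°C)

Conservation of energy gives ΣQ = 0:
0.321×c×(50.5 − 144) + 0.193×4180×(50.5 − 28.4) + 0.209×897×(50.5 − 28.4) = 0
-30.01 c = -21972
c = -21972/-30.01 ≈ 732.1 J/(kg·°C)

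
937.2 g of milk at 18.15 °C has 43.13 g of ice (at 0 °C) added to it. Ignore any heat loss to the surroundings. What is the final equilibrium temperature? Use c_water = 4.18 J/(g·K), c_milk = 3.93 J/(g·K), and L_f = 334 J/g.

T_f ≈ 13.6 °C

Energy conservation, ΣQ = 0:
latent heat to melt: 43.13·334 = 14405
  meltwater 0→T: 43.13·4.18·T = 180.28 T
  milk: 3683.2(T − 18.15)
3863.5 T = 66850 − 14405 = 52445
T ≈ 13.57 °C — above 0 °C, consistent with complete melting.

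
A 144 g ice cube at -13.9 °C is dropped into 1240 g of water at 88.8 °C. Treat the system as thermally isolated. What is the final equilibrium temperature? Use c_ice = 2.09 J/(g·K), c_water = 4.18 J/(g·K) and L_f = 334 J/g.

Sum of m c ΔT and latent-heat terms is zero:
warm ice to 0 °C: 144·2.09·(0 − (-13.9)) = 4183.3; latent heat to melt: 144·334 = 48096; meltwater 0→T: 144·4.18·T = 601.92 T; water cools: 1240·4.18·(T − 88.8) = 5183.2(T − 88.8)
5785.1 T = 460268 − 52279 = 407989
T ≈ 70.52 °C — above 0 °C, consistent with complete melting.

T_f ≈ 70.5 °C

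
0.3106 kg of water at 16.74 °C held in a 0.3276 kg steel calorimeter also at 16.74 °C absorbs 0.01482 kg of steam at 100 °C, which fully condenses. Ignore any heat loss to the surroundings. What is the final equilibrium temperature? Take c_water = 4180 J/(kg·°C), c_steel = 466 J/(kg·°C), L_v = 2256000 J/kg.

Net heat exchanged in the isolated system is zero:
condense steam: −0.01482×2256000 = −33434
  condensate cools 100→T: 0.01482×4180×(T − 100) = 61.95(T − 100)
  original water: 1298.3(T − 16.74)
  steel cup: 0.3276×466×(T − 16.74) = 152.66(T − 16.74)
1512.9 T = 33434 + 6194.8 + 24289 = 63918
T ≈ 42.25 °C (< 100 °C, so full condensation is consistent).

T_f ≈ 42.2 °C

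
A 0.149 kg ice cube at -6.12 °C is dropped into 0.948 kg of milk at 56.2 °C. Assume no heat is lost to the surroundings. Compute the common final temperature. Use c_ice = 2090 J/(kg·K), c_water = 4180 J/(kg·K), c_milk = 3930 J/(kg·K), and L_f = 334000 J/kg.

T_f ≈ 36.3 °C

Taking heat into each body as positive, Σ m c ΔT = 0:
ice -6.12→0 °C: 0.149·2090·6.12 = 1905.8
  latent heat to melt: 0.149·334000 = 49766
  meltwater 0→T: 0.149·4180·T = 622.82 T
  milk: 3725.6(T − 56.2)
4348.5 T = 209381 − 51672 = 157709
T ≈ 36.27 °C — above 0 °C, consistent with complete melting.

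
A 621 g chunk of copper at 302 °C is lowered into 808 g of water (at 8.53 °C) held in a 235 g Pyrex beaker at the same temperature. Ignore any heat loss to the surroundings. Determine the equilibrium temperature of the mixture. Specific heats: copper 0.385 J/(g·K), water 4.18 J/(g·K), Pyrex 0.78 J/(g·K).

T_f ≈ 27.0 °C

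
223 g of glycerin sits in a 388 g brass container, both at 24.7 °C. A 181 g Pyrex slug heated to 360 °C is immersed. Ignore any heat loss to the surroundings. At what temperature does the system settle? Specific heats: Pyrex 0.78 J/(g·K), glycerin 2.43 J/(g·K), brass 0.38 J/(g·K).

T_f ≈ 81.7 °C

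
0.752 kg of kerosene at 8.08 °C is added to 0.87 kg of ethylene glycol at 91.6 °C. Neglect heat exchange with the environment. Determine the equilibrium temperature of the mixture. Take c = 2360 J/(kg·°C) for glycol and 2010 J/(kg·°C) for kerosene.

T_f ≈ 56.2 °C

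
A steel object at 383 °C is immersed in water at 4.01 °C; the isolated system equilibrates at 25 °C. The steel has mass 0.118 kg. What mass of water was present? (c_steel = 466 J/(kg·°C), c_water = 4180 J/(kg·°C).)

|Q_steel| = |Q_water|:
0.118·466·(383 − 25) = m·4180·(25 − 4.01)
87738 m = 19686  ⇒  m ≈ 0.2244 kg

m ≈ 0.224 kg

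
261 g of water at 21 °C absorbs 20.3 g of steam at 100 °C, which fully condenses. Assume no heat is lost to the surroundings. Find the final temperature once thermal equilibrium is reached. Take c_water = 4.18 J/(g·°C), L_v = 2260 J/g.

Sum of m c ΔT and latent-heat terms is zero:
latent heat released on condensation: 20.3·2260 = 45878; condensed water 100 °C→T: 84.85(T − 100); original water: 1091(T − 21)
1175.8 T = 45878 + 8485.4 + 22911 = 77274
T ≈ 65.72 °C — below 100 °C, confirming all the steam condensed.

T_f ≈ 65.7 °C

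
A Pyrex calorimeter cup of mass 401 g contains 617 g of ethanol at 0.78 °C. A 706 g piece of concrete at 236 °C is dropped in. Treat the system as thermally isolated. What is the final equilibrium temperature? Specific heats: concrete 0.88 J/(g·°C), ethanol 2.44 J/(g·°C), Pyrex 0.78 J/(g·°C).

T_f ≈ 60.7 °C

Taking heat into each body as positive, Σ m c ΔT = 0:
706·0.88·(T − 236) + 617·2.44·(T − 0.78) + 401·0.78·(T − 0.78) = 0
621.28(T − 236) + 1505.5(T − 0.78) + 312.78(T − 0.78) = 0
(621.28 + 1505.5 + 312.78) T = 621.28·236 + 1505.5·0.78 + 312.78·0.78
T ≈ 60.68 °C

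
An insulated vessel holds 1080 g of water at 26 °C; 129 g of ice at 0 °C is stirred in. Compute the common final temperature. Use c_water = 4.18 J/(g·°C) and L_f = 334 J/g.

Taking heat into each body as positive, Σ m c ΔT = 0:
melt ice: 129×334 = 43086; meltwater 0→T: 129×4.18×T = 539.22 T; water: 4514.4(T − 26)
5053.6 T = 117374 − 43086 = 74288
T ≈ 14.70 °C (positive, so assuming full melt was valid).

T_f ≈ 14.7 °C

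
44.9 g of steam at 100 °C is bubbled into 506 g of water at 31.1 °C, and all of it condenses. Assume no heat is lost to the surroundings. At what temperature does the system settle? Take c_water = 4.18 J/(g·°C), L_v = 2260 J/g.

T_f ≈ 80.8 °C

Conservation of energy gives ΣQ = 0:
steam→water at 100 °C releases m L_v = 44.9×2260 = 101474; condensed water 100 °C→T: 187.68(T − 100); water warms: 506×4.18×(T − 31.1) = 2115.1(T − 31.1)
2302.8 T = 101474 + 18768 + 65779 = 186021
T ≈ 80.78 °C (< 100 °C, so full condensation is consistent).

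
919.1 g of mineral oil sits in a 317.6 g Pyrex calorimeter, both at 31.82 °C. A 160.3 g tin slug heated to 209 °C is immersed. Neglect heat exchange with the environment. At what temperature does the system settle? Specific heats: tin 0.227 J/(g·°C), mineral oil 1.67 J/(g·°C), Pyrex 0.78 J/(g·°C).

T_f ≈ 35.4 °C

Net heat exchanged in the isolated system is zero:
160.3×0.227×(T − 209) + 919.1×1.67×(T − 31.82) + 317.6×0.78×(T − 31.82) = 0
(36.39 + 1534.9 + 247.73) T = 36.39×209 + 1534.9×31.82 + 247.73×31.82
T ≈ 35.36 °C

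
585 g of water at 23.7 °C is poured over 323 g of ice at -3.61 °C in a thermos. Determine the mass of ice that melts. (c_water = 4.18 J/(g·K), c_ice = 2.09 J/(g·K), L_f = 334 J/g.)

m_melted ≈ 166 g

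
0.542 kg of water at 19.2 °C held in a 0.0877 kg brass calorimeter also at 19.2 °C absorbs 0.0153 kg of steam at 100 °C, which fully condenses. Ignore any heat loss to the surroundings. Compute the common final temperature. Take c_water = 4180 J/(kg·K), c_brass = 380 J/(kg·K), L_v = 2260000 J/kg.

T_f ≈ 36.0 °C

Taking heat into each body as positive, Σ m c ΔT = 0:
steam→water at 100 °C releases m L_v = 0.0153×2260000 = 34578; condensate cools 100→T: 0.0153×4180×(T − 100) = 63.95(T − 100); original water: 2265.6(T − 19.2); cup: 33.33(T − 19.2)
2362.8 T = 34578 + 6395.4 + 44139 = 85112
T ≈ 36.02 °C (< 100 °C, so full condensation is consistent).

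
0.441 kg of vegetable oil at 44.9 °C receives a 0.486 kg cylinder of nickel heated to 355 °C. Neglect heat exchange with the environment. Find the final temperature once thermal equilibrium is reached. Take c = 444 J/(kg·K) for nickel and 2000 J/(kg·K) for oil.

Setting the total heat transfer to zero:
0.486×444×(T − 355) + 0.441×2000×(T − 44.9) = 0
215.78(T − 355) + 882(T − 44.9) = 0
(215.78 + 882) T = 215.78×355 + 882×44.9
T ≈ 105.85 °C

T_f ≈ 105.9 °C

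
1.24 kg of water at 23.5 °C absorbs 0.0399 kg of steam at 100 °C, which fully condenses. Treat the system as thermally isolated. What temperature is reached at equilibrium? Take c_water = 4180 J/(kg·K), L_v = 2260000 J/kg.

Taking heat into each body as positive, Σ m c ΔT = 0:
steam→water at 100 °C releases m L_v = 0.0399×2260000 = 90174; condensate cools 100→T: 0.0399×4180×(T − 100) = 166.78(T − 100); original water: 5183.2(T − 23.5)
5350 T = 90174 + 16678 + 121805 = 228657
T ≈ 42.74 °C (< 100 °C, so full condensation is consistent).

T_f ≈ 42.7 °C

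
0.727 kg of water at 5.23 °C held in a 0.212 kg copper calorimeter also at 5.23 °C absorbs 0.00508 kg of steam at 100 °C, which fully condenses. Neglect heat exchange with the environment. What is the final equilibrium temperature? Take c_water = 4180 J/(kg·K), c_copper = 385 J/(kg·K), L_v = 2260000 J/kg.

T_f ≈ 9.5 °C

Sum of m c ΔT and latent-heat terms is zero:
latent heat released on condensation: 0.00508×2260000 = 11481; condensed water 100 °C→T: 21.23(T − 100); water warms: 0.727×4180×(T − 5.23) = 3038.9(T − 5.23); copper cup: 0.212×385×(T − 5.23) = 81.62(T − 5.23)
3141.7 T = 11481 + 2123.4 + 16320 = 29924
T ≈ 9.52 °C (< 100 °C, so full condensation is consistent).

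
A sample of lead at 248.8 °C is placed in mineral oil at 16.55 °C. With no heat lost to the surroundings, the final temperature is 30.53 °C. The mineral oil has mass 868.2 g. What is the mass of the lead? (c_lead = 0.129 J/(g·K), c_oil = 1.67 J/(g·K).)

Heat lost by the lead = heat gained by the oil:
m×0.129×(248.8 − 30.53) = 868.2×1.67×(30.53 − 16.55)
28.16 m = 20270  ⇒  m ≈ 719.9 g

m ≈ 720 g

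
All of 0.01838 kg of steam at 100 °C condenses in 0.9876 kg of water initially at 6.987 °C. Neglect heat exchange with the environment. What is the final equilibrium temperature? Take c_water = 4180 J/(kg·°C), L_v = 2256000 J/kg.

Let T be the final temperature. ΣQ_i = 0:
steam→water at 100 °C releases m L_v = 0.01838·2256000 = 41465; condensed water 100 °C→T: 76.83(T − 100); original water: 4128.2(T − 6.987)
4205 T = 41465 + 7682.8 + 28844 = 77992
T ≈ 18.55 °C, under the boiling point, so the assumption holds.

T_f ≈ 18.5 °C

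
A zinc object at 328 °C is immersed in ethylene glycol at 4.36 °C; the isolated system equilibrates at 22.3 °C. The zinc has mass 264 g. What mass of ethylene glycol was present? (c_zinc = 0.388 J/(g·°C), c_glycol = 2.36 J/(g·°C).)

m ≈ 740 g

Conservation of energy gives ΣQ = 0:
264×0.388×(22.3 − 328) + m×2.36×(22.3 − 4.36) = 0
42.34 m = 31313
m = 31313/42.34 ≈ 739.6 g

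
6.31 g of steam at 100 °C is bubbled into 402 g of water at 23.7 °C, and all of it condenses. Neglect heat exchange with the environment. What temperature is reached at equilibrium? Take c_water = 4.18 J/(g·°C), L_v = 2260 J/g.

T_f ≈ 33.2 °C

Sum of m c ΔT and latent-heat terms is zero:
latent heat released on condensation: 6.31×2260 = 14261; condensed water 100 °C→T: 26.38(T − 100); original water: 1680.4(T − 23.7)
1706.7 T = 14261 + 2637.6 + 39825 = 56723
T ≈ 33.23 °C (< 100 °C, so full condensation is consistent).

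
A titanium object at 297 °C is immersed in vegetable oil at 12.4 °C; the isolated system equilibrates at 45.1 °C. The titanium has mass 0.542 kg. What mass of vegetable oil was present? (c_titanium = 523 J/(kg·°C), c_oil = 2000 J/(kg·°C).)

m ≈ 1.09 kg

Energy conservation, ΣQ = 0:
0.542·523·(45.1 − 297) + m·2000·(45.1 − 12.4) = 0
65400 m = 71405
m = 71405/65400 ≈ 1.092 kg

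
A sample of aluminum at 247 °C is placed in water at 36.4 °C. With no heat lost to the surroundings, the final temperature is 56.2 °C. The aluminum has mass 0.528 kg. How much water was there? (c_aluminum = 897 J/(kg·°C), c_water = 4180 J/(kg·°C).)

Setting the total heat transfer to zero:
0.528·897·(56.2 − 247) + m·4180·(56.2 − 36.4) = 0
82764 m = 90366
m = 90366/82764 ≈ 1.092 kg

m ≈ 1.09 kg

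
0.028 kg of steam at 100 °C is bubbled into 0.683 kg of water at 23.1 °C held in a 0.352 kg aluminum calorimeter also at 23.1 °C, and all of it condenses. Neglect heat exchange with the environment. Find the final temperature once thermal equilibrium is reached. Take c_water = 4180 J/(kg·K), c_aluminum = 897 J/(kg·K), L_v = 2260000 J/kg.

T_f ≈ 45.1 °C

Conservation of energy gives ΣQ = 0:
condense steam: −0.028·2260000 = −63280
  condensed water 100 °C→T: 117.04(T − 100)
  original water: 2854.9(T − 23.1)
  cup: 315.74(T − 23.1)
3287.7 T = 63280 + 11704 + 73243 = 148227
T ≈ 45.08 °C, under the boiling point, so the assumption holds.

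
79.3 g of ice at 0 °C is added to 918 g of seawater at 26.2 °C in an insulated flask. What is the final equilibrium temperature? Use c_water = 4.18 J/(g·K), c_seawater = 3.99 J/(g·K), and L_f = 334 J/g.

T_f ≈ 17.4 °C

Setting the total heat transfer to zero:
melt ice: 79.3×334 = 26486
  warm the meltwater: 331.47 T
  seawater cools: 918×3.99×(T − 26.2) = 3662.8(T − 26.2)
3994.3 T = 95966 − 26486 = 69480
T ≈ 17.39 °C (positive, so assuming full melt was valid).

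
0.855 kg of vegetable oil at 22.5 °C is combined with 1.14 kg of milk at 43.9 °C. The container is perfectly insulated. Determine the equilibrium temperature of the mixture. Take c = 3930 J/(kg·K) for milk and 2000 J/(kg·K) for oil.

T_f is the heat-capacity-weighted average of the initial temperatures:
T_f = (4480.2×43.9 + 1710×22.5) / (4480.2 + 1710)
    = 235156 / 6190.2 ≈ 37.99 °C

T_f ≈ 38.0 °C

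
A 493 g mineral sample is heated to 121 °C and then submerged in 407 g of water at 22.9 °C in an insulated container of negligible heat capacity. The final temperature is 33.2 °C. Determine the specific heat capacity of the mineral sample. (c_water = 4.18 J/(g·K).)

m_s c (T_s − T_f) = m_water c_water (T_f − T_0):
493×c×(121 − 33.2) = 407×4.18×(33.2 − 22.9)
43285 c = 17523  ⇒  c ≈ 0.4048 J/(g·K)

c ≈ 0.405 J/(g·K)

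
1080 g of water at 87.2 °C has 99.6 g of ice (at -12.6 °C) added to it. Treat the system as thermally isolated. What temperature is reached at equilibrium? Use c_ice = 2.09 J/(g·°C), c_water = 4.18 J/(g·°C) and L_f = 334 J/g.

Heat gained plus heat lost sum to zero:
ice -12.6→0 °C: 99.6·2.09·12.6 = 2622.9
  latent heat to melt: 99.6·334 = 33266
  warm the meltwater: 416.33 T
  water: 4514.4(T − 87.2)
4930.7 T = 393656 − 35889 = 357766
T ≈ 72.56 °C. Since T > 0 °C, the all-ice-melts assumption holds.

T_f ≈ 72.6 °C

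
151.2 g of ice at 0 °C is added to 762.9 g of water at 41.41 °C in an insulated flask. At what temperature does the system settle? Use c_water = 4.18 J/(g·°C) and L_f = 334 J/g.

Energy balance with sensible and latent terms:
latent heat to melt: 151.2×334 = 50501; warm the meltwater: 632.02 T; water: 3188.9(T − 41.41)
3820.9 T = 132053 − 50501 = 81552
T ≈ 21.34 °C — above 0 °C, consistent with complete melting.

T_f ≈ 21.3 °C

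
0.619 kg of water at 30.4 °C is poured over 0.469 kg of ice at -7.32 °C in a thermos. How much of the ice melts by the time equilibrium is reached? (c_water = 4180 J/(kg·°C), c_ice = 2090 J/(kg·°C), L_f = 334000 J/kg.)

Heat available from the water dropping to 0 °C: 0.619×4180×30.4 = 78658 J.
Of that, 0.469×2090×7.32 = 7175.1 J goes to bring the ice to 0 °C, leaving 71482 J.
Melting all 0.469 kg of ice would need 0.469×334000 = 156646 J.
That's not enough to melt it all — equilibrium is at 0 °C with ice remaining.
Mass melted = 71482/334000 ≈ 0.214 kg.

m_melted ≈ 0.214 kg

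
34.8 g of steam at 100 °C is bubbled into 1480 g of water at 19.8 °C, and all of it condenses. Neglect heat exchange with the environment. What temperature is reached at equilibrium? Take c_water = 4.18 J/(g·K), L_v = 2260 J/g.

T_f ≈ 34.1 °C

Heat gained plus heat lost sum to zero:
condense steam: −34.8·2260 = −78648
  condensate cools 100→T: 34.8·4.18·(T − 100) = 145.46(T − 100)
  water warms: 1480·4.18·(T − 19.8) = 6186.4(T − 19.8)
6331.9 T = 78648 + 14546 + 122491 = 215685
T ≈ 34.06 °C — below 100 °C, confirming all the steam condensed.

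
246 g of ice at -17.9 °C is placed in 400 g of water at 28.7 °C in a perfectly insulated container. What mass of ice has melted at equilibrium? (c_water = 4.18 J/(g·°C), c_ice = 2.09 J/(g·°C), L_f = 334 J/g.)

Water can give up m c ΔT = 400×4.18×28.7 = 47986 J before reaching 0 °C.
Of that, 246×2.09×17.9 = 9203.1 J goes to bring the ice to 0 °C, leaving 38783 J.
To melt every bit of ice: 246×334 = 82164 J.
38783 J < 82164 J, so only part of the ice melts and the system sits at 0 °C.
m_melt = 38783 / L_f = 116.1 g.

m_melted ≈ 116 g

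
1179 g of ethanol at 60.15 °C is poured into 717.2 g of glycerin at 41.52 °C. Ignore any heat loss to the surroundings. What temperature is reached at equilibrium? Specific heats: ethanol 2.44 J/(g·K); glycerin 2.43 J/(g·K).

T_f ≈ 53.1 °C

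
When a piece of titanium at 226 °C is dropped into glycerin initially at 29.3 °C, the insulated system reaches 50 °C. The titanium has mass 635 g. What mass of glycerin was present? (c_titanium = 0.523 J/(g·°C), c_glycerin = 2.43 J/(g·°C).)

m ≈ 1160 g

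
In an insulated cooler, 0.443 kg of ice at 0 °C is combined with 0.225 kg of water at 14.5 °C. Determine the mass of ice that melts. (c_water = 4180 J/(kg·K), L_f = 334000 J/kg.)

m_melted ≈ 0.0408 kg

Water can give up m c ΔT = 0.225·4180·14.5 = 13637 J before reaching 0 °C.
Melting all 0.443 kg of ice would need 0.443·334000 = 147962 J.
13637 J < 147962 J, so only part of the ice melts and the system sits at 0 °C.
Mass melted = 13637/334000 ≈ 0.04083 kg.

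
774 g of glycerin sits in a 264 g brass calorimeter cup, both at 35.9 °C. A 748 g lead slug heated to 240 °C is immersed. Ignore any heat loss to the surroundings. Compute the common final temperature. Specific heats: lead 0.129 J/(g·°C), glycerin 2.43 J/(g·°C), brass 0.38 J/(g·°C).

T_f ≈ 45.4 °C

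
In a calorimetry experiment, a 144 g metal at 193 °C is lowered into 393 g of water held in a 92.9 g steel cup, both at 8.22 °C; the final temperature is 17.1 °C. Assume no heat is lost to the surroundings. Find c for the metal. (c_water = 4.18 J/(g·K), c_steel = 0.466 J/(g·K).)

c ≈ 0.591 J/(g·K)

Heat gained plus heat lost sum to zero:
144·c·(17.1 − 193) + 393·4.18·(17.1 − 8.22) + 92.9·0.466·(17.1 − 8.22) = 0
-25330 c = -14972
c = -14972/-25330 ≈ 0.5911 J/(g·K)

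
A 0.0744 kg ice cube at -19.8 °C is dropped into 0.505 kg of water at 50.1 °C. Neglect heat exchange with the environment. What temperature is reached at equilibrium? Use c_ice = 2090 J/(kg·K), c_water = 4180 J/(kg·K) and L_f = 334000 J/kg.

T_f ≈ 32.1 °C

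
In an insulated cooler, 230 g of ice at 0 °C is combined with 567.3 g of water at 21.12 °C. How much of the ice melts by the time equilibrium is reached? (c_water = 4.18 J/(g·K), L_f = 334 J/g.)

m_melted ≈ 150 g

Heat available from the water dropping to 0 °C: 567.3×4.18×21.12 = 50082 J.
Fully melting the ice requires m_ice L_f = 230×334 = 76820 J.
Since 50082 < 76820 J, not all the ice melts; equilibrium is at 0 °C.
Mass melted = 50082/334 ≈ 149.9 g.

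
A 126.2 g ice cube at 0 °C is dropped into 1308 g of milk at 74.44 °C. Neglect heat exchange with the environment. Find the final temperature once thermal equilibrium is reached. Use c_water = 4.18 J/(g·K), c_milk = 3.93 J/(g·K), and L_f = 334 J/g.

T_f ≈ 60.1 °C

Conservation of energy gives ΣQ = 0:
latent heat to melt: 126.2·334 = 42151
  warm the meltwater: 527.52 T
  milk: 5140.4(T − 74.44)
5668 T = 382654 − 42151 = 340504
T ≈ 60.08 °C. Since T > 0 °C, the all-ice-melts assumption holds.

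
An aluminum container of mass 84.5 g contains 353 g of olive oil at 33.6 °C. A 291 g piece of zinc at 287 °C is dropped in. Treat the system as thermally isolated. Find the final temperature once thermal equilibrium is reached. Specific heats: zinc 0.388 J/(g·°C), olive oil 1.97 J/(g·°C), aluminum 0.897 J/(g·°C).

Conservation of energy gives ΣQ = 0:
291·0.388·(T − 287) + 353·1.97·(T − 33.6) + 84.5·0.897·(T − 33.6) = 0
884.11 T = 58317
T ≈ 65.96 °C

T_f ≈ 66.0 °C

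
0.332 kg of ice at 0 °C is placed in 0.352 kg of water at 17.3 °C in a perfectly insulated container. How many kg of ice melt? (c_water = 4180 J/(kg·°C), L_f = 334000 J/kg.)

m_melted ≈ 0.0762 kg

Heat available from the water dropping to 0 °C: 0.352·4180·17.3 = 25455 J.
Fully melting the ice requires m_ice L_f = 0.332·334000 = 110888 J.
Since 25455 < 110888 J, not all the ice melts; equilibrium is at 0 °C.
m_melted·334000 = 25455  ⇒  m_melted ≈ 0.07621 kg.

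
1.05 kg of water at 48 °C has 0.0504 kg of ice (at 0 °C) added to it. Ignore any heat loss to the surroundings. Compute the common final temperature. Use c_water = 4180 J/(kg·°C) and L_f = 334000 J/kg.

T_f ≈ 42.1 °C

Setting the total heat transfer to zero:
latent heat to melt: 0.0504×334000 = 16834
  warm the meltwater: 210.67 T
  water: 4389(T − 48)
4599.7 T = 210672 − 16834 = 193838
T ≈ 42.14 °C (positive, so assuming full melt was valid).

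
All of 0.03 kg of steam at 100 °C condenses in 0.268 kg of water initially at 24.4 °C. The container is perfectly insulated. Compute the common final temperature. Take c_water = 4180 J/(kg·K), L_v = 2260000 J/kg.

T_f ≈ 86.4 °C

Energy conservation, ΣQ = 0:
latent heat released on condensation: 0.03×2260000 = 67800
  condensed water 100 °C→T: 125.4(T − 100)
  original water: 1120.2(T − 24.4)
1245.6 T = 67800 + 12540 + 27334 = 107674
T ≈ 86.44 °C — below 100 °C, confirming all the steam condensed.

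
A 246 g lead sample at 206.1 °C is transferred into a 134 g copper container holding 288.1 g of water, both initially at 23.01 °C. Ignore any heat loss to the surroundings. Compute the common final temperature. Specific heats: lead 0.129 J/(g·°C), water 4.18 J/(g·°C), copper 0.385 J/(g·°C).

T_f ≈ 27.5 °C

Taking heat into each body as positive, Σ m c ΔT = 0:
246×0.129×(T − 206.1) + 288.1×4.18×(T − 23.01) + 134×0.385×(T − 23.01) = 0
31.73(T − 206.1) + 1204.3(T − 23.01) + 51.59(T − 23.01) = 0
(31.73 + 1204.3 + 51.59) T = 31.73×206.1 + 1204.3×23.01 + 51.59×23.01
T ≈ 27.52 °C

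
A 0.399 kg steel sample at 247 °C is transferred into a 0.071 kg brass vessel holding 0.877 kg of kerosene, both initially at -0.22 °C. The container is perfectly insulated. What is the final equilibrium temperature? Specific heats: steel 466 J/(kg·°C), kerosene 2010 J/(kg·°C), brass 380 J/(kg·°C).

T_f ≈ 23.0 °C

Conservation of energy gives ΣQ = 0:
0.399·466·(T − 247) + 0.877·2010·(T − (-0.22)) + 0.071·380·(T − (-0.22)) = 0
1975.7 T = 45532
T = 45532 / 1975.7 = 23 °C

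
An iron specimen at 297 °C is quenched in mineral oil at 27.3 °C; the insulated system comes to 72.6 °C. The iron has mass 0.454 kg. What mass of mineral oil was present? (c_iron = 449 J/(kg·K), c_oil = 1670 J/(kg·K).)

m ≈ 0.605 kg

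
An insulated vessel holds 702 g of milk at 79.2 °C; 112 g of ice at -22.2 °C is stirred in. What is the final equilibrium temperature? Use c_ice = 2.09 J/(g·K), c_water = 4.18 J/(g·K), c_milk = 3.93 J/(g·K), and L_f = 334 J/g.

T_f ≈ 54.5 °C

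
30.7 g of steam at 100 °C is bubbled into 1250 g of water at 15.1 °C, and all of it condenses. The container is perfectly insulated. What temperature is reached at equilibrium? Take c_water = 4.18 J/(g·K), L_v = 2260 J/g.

T_f ≈ 30.1 °C

Sum of m c ΔT and latent-heat terms is zero:
steam→water at 100 °C releases m L_v = 30.7×2260 = 69382
  condensed water 100 °C→T: 128.33(T − 100)
  original water: 5225(T − 15.1)
5353.3 T = 69382 + 12833 + 78898 = 161112
T ≈ 30.10 °C (< 100 °C, so full condensation is consistent).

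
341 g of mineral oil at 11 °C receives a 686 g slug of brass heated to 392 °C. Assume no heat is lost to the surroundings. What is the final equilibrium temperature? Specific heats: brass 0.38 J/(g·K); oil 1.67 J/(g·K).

Let T be the final temperature. ΣQ_i = 0:
686·0.38·(T − 392) + 341·1.67·(T − 11) = 0
260.68(T − 392) + 569.47(T − 11) = 0
(260.68 + 569.47) T = 260.68·392 + 569.47·11
T ≈ 130.64 °C

T_f ≈ 130.6 °C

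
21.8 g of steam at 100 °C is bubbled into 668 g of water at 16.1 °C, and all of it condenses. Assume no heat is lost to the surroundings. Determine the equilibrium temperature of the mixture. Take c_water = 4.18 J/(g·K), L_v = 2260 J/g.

T_f ≈ 35.8 °C

Taking heat into each body as positive, Σ m c ΔT = 0:
condense steam: −21.8×2260 = −49268
  condensate cools 100→T: 21.8×4.18×(T − 100) = 91.12(T − 100)
  water warms: 668×4.18×(T − 16.1) = 2792.2(T − 16.1)
2883.4 T = 49268 + 9112.4 + 44955 = 103335
T ≈ 35.84 °C (< 100 °C, so full condensation is consistent).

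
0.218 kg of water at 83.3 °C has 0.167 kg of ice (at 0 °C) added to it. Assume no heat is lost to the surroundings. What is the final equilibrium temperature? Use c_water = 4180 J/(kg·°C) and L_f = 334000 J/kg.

T_f ≈ 12.5 °C

Energy balance with sensible and latent terms:
latent heat to melt: 0.167·334000 = 55778
  warm the meltwater: 698.06 T
  water: 911.24(T − 83.3)
1609.3 T = 75906 − 55778 = 20128
T ≈ 12.51 °C (positive, so assuming full melt was valid).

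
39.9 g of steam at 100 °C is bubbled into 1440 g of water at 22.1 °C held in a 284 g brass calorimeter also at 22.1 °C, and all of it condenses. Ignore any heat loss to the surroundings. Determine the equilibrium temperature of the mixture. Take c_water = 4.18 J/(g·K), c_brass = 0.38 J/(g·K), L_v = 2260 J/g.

Energy balance with sensible and latent terms:
steam→water at 100 °C releases m L_v = 39.9·2260 = 90174; condensate cools 100→T: 39.9·4.18·(T − 100) = 166.78(T − 100); water warms: 1440·4.18·(T − 22.1) = 6019.2(T − 22.1); cup: 107.92(T − 22.1)
6293.9 T = 90174 + 16678 + 135409 = 242262
T ≈ 38.49 °C (< 100 °C, so full condensation is consistent).

T_f ≈ 38.5 °C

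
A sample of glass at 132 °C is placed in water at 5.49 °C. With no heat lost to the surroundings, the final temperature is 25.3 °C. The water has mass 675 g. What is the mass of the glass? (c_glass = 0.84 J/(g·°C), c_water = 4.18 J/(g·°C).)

m ≈ 624 g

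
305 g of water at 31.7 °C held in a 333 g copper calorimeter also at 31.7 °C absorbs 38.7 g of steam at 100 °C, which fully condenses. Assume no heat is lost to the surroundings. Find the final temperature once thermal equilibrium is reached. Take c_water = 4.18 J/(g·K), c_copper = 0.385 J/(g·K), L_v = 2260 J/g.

T_f ≈ 94.7 °C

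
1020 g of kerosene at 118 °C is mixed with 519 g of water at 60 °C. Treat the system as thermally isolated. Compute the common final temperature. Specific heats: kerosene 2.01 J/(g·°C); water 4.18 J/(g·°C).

T_f ≈ 88.2 °C

Setting the total heat transfer to zero:
1020·2.01·(T − 118) + 519·4.18·(T − 60) = 0
2050.2(T − 118) + 2169.4(T − 60) = 0
4219.6 T = 372089
T ≈ 88.18 °C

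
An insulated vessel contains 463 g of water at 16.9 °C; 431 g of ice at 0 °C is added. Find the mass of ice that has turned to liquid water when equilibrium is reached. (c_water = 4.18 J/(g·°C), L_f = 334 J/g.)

m_melted ≈ 97.9 g

Heat available from the water dropping to 0 °C: 463×4.18×16.9 = 32707 J.
Melting all 431 g of ice would need 431×334 = 143954 J.
That's not enough to melt it all — equilibrium is at 0 °C with ice remaining.
Mass melted = 32707/334 ≈ 97.93 g.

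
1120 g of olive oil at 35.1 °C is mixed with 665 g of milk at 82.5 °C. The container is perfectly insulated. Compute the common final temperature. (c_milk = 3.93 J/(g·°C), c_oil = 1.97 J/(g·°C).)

T_f ≈ 60.8 °C

T_f = Σ m_i c_i T_i / Σ m_i c_i:
T_f = (2613.5·82.5 + 2206.4·35.1) / (2613.5 + 2206.4)
    = 293054 / 4819.9 ≈ 60.80 °C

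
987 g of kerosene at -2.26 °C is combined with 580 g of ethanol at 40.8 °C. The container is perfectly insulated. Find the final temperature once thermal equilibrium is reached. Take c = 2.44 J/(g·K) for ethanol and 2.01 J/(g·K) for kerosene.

T_f ≈ 15.7 °C

Heat lost by the ethanol equals heat gained by the kerosene:
580*2.44*(40.8 − T) = 987*2.01*(T − (-2.26))
1415.2(40.8 − T) = 1983.9(T − (-2.26))
3399.1 T = 53257  ⇒  T ≈ 15.67 °C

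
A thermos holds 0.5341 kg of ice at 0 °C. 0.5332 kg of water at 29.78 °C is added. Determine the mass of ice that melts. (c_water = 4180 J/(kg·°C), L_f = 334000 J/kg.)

Water can give up m c ΔT = 0.5332×4180×29.78 = 66373 J before reaching 0 °C.
Fully melting the ice requires m_ice L_f = 0.5341×334000 = 178389 J.
Since 66373 < 178389 J, not all the ice melts; equilibrium is at 0 °C.
m_melt = 66373 / L_f = 0.1987 kg.

m_melted ≈ 0.199 kg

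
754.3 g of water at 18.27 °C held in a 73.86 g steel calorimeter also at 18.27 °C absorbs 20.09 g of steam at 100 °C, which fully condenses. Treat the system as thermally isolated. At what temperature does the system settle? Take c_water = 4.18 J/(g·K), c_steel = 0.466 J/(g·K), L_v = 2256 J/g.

T_f ≈ 34.2 °C

Setting the total heat transfer to zero:
condense steam: −20.09·2256 = −45323
  condensed water 100 °C→T: 83.98(T − 100)
  water warms: 754.3·4.18·(T − 18.27) = 3153(T − 18.27)
  steel cup: 73.86·0.466·(T − 18.27) = 34.42(T − 18.27)
3271.4 T = 45323 + 8397.6 + 58234 = 111954
T ≈ 34.22 °C, under the boiling point, so the assumption holds.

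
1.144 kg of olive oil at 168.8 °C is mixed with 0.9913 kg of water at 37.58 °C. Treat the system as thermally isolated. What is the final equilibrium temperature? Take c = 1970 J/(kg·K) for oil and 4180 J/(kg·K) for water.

Taking heat into each body as positive, Σ m c ΔT = 0:
1.144*1970*(T − 168.8) + 0.9913*4180*(T − 37.58) = 0
(2253.7 + 4143.6) T = 2253.7*168.8 + 4143.6*37.58
T = 536139 / 6397.3 = 83.8 °C

T_f ≈ 83.8 °C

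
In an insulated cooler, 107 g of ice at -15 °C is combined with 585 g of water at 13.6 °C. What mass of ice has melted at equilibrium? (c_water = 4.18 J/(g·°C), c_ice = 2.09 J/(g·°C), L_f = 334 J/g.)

m_melted ≈ 89.5 g

Water can give up m c ΔT = 585×4.18×13.6 = 33256 J before reaching 0 °C.
Warming the ice to 0 °C takes 107×2.09×15 = 3354.4 J, leaving 29902 J for melting.
To melt every bit of ice: 107×334 = 35738 J.
29902 J < 35738 J, so only part of the ice melts and the system sits at 0 °C.
m_melted×334 = 29902  ⇒  m_melted ≈ 89.53 g.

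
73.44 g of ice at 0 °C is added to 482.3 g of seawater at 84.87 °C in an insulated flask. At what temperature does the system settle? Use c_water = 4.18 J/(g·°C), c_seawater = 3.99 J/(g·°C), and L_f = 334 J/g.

T_f ≈ 62.2 °C

Sum of m c ΔT and latent-heat terms is zero:
melt ice: 73.44·334 = 24529
  meltwater 0→T: 73.44·4.18·T = 306.98 T
  seawater cools: 482.3·3.99·(T − 84.87) = 1924.4(T − 84.87)
2231.4 T = 163322 − 24529 = 138793
T ≈ 62.20 °C (positive, so assuming full melt was valid).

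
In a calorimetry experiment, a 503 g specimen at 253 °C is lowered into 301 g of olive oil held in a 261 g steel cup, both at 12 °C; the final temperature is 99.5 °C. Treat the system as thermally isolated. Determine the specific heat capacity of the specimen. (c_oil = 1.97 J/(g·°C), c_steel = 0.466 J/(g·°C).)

c ≈ 0.81 J/(g·°C)

Conservation of energy gives ΣQ = 0:
503·c·(99.5 − 253) + 301·1.97·(99.5 − 12) + 261·0.466·(99.5 − 12) = 0
-77210 c = -62527
c = -62527/-77210 ≈ 0.8098 J/(g·°C)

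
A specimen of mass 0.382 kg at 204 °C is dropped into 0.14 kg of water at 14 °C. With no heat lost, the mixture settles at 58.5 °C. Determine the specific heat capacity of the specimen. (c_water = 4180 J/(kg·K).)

c ≈ 469 J/(kg·K)

Heat lost by the specimen = heat gained by the water:
0.382×c×(204 − 58.5) = 0.14×4180×(58.5 − 14)
55.58 c = 26041  ⇒  c ≈ 468.5 J/(kg·K)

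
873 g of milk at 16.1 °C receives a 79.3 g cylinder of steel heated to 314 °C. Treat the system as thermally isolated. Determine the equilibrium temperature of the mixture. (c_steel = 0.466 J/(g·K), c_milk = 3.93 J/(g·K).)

T_f ≈ 19.3 °C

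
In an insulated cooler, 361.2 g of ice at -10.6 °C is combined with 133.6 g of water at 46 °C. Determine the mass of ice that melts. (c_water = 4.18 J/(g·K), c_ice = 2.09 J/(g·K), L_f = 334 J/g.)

m_melted ≈ 53 g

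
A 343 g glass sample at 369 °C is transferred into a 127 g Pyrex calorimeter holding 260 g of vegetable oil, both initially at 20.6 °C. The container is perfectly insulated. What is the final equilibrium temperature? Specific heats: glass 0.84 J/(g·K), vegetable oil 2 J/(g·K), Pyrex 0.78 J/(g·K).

T_f ≈ 131.3 °C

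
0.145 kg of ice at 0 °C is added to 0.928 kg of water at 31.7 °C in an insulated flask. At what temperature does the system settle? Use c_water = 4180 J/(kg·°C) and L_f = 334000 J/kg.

Conservation of energy gives ΣQ = 0:
latent heat to melt: 0.145×334000 = 48430; meltwater 0→T: 0.145×4180×T = 606.1 T; water cools: 0.928×4180×(T − 31.7) = 3879(T − 31.7)
4485.1 T = 122966 − 48430 = 74536
T ≈ 16.62 °C. Since T > 0 °C, the all-ice-melts assumption holds.

T_f ≈ 16.6 °C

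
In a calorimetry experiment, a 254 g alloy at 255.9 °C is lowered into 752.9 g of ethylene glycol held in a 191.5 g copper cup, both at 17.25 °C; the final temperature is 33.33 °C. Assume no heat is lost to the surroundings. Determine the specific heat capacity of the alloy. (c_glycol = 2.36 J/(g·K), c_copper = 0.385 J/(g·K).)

Let T be the final temperature. ΣQ_i = 0:
254·c·(33.33 − 255.9) + 752.9·2.36·(33.33 − 17.25) + 191.5·0.385·(33.33 − 17.25) = 0
-56533 c = -29757
c = -29757/-56533 ≈ 0.5264 J/(g·K)

c ≈ 0.526 J/(g·K)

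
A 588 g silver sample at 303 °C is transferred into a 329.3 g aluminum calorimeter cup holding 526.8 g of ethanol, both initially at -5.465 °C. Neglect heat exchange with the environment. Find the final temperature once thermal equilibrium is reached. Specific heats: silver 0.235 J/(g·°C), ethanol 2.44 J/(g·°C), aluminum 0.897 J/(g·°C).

Heat gained plus heat lost sum to zero:
588×0.235×(T − 303) + 526.8×2.44×(T − (-5.465)) + 329.3×0.897×(T − (-5.465)) = 0
(138.18 + 1285.4 + 295.38) T = 138.18×303 + 1285.4×(-5.465) + 295.38×(-5.465)
T = 33230/1719 ≈ 19.33 °C

T_f ≈ 19.3 °C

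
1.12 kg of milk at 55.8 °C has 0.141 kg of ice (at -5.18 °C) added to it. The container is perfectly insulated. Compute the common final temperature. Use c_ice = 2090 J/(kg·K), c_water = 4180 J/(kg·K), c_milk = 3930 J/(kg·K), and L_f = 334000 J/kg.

T_f ≈ 39.5 °C

Net heat exchanged in the isolated system is zero:
ice -5.18→0 °C: 0.141×2090×5.18 = 1526.5; melt ice: 0.141×334000 = 47094; meltwater 0→T: 0.141×4180×T = 589.38 T; milk: 4401.6(T − 55.8)
4991 T = 245609 − 48620 = 196989
T ≈ 39.47 °C (positive, so assuming full melt was valid).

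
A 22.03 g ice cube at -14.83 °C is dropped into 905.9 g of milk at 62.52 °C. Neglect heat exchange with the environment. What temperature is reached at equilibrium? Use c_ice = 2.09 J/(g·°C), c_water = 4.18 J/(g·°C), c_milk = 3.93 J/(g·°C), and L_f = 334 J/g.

T_f ≈ 58.7 °C

Taking heat into each body as positive, Σ m c ΔT = 0:
warm ice to 0 °C: 22.03·2.09·(0 − (-14.83)) = 682.81; fusion: m_ice L_f = 22.03·334 = 7358; meltwater 0→T: 22.03·4.18·T = 92.09 T; milk: 3560.2(T − 62.52)
3652.3 T = 222583 − 8040.8 = 214542
T ≈ 58.74 °C — above 0 °C, consistent with complete melting.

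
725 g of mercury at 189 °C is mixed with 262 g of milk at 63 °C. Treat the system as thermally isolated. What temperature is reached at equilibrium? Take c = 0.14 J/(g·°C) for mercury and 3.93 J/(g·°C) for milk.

T_f = Σ m_i c_i T_i / Σ m_i c_i:
T_f = (101.5·189 + 1029.7·63) / (101.5 + 1029.7)
    = 84052 / 1131.2 ≈ 74.31 °C

T_f ≈ 74.3 °C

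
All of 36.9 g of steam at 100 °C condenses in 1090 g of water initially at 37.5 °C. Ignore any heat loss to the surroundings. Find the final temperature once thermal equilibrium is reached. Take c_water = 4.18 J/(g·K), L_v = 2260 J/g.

T_f ≈ 57.3 °C

Energy balance with sensible and latent terms:
condense steam: −36.9×2260 = −83394
  condensed water 100 °C→T: 154.24(T − 100)
  water warms: 1090×4.18×(T − 37.5) = 4556.2(T − 37.5)
4710.4 T = 83394 + 15424 + 170858 = 269676
T ≈ 57.25 °C — below 100 °C, confirming all the steam condensed.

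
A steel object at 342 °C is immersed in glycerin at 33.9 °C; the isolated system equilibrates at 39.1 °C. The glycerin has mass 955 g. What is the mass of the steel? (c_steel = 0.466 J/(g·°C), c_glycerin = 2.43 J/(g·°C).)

m ≈ 85.5 g

|Q_steel| = |Q_glycerin|:
m·0.466·(342 − 39.1) = 955·2.43·(39.1 − 33.9)
141.15 m = 12067  ⇒  m ≈ 85.49 g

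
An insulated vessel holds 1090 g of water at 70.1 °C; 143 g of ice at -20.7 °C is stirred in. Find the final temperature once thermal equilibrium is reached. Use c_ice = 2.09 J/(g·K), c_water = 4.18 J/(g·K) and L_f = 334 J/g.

T_f ≈ 51.5 °C

Energy conservation, ΣQ = 0:
warm ice to 0 °C: 143·2.09·(0 − (-20.7)) = 6186.6
  melt ice: 143·334 = 47762
  meltwater 0→T: 143·4.18·T = 597.74 T
  water: 4556.2(T − 70.1)
5153.9 T = 319390 − 53949 = 265441
T ≈ 51.50 °C. Since T > 0 °C, the all-ice-melts assumption holds.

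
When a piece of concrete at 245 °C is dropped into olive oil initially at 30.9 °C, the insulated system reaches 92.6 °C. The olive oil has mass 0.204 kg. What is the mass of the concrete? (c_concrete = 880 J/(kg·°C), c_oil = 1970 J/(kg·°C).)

m ≈ 0.185 kg

Heat gained plus heat lost sum to zero:
m×880×(92.6 − 245) + 0.204×1970×(92.6 − 30.9) = 0
-134112 m = -24796
m = -24796/-134112 ≈ 0.1849 kg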